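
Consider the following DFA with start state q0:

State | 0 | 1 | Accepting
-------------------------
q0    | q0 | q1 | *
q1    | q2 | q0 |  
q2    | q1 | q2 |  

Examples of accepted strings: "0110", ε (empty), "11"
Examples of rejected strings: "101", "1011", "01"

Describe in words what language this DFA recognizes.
binary numbers divisible by 3 (treating the string as a binary integer; leading zeros allowed, the empty string counts as 0)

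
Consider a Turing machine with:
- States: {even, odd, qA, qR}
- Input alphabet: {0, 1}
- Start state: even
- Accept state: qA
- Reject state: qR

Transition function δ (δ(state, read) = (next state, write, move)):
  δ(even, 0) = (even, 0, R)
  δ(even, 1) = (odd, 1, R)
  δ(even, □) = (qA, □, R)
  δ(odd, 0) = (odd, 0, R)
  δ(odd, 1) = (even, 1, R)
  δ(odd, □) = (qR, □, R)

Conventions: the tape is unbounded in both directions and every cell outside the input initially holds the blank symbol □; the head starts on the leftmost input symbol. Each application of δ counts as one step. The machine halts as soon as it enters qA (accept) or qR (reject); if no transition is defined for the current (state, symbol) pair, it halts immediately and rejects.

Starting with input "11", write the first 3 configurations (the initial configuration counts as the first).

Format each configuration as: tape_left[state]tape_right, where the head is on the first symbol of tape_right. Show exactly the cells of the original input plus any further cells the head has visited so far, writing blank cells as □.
Step 0: [even]11 (head at position 0)
Step 1: δ(even, 1) = (odd, 1, R)  ⊢  1[odd]1 (head at position 1)
Step 2: δ(odd, 1) = (even, 1, R)  ⊢  11[even]□ (head at position 2)

Final answer: [even]11 ⊢ 1[odd]1 ⊢ 11[even]□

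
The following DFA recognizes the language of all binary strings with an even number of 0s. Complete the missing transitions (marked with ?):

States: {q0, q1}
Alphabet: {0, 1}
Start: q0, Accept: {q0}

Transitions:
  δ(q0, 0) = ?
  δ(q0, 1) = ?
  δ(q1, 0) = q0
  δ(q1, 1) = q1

What each state remembers (consistent with the given transitions and accept states):
  q0: an even number of 0s has been read so far
  q1: an odd number of 0s has been read so far
Filling in the missing entries:
  δ(q0, 0): in q0 (an even number of 0s has been read so far), after reading 0 we have: an odd number of 0s has been read so far → q1
  δ(q0, 1): in q0 (an even number of 0s has been read so far), after reading 1 we have: an even number of 0s has been read so far → q0

Final answer: δ(q0, 0) = q1; δ(q0, 1) = q0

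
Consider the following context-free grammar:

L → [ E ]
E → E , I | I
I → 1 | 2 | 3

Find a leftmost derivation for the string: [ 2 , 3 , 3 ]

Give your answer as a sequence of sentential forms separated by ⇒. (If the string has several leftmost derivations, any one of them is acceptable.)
Start with L.
Step 1: the leftmost non-terminal is L; apply L → [ E ]:  [ E ]
Step 2: the leftmost non-terminal is E; apply E → E , I:  [ E , I ]
Step 3: the leftmost non-terminal is E; apply E → E , I:  [ E , I , I ]
Step 4: the leftmost non-terminal is E; apply E → I:  [ I , I , I ]
Step 5: the leftmost non-terminal is I; apply I → 2:  [ 2 , I , I ]
Step 6: the leftmost non-terminal is I; apply I → 3:  [ 2 , 3 , I ]
Step 7: the leftmost non-terminal is I; apply I → 3:  [ 2 , 3 , 3 ]

Final answer: L ⇒ [ E ] ⇒ [ E , I ] ⇒ [ E , I , I ] ⇒ [ I , I , I ] ⇒ [ 2 , I , I ] ⇒ [ 2 , 3 , I ] ⇒ [ 2 , 3 , 3 ]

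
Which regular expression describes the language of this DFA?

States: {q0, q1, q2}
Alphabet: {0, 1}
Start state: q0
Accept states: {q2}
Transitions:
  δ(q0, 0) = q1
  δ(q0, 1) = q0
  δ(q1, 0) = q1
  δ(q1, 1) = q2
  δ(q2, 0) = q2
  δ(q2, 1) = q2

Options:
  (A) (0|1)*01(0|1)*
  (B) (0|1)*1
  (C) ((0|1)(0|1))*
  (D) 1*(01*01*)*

Testing sample strings against the DFA:
  '11100' -> rejected
  '111' -> rejected
  '11000' -> rejected
  '01' -> accepted
Checking each option for a counterexample:
  (A) (0|1)*01(0|1)*: agrees with the DFA on all strings of length ≤ 4
  (B) (0|1)*1: '1' is rejected by the DFA but matches the regex → eliminated
  (C) ((0|1)(0|1))*: ε is rejected by the DFA but matches the regex → eliminated
  (D) 1*(01*01*)*: ε is rejected by the DFA but matches the regex → eliminated
Only (A) (0|1)*01(0|1)* is consistent with the DFA.

Final answer: (A) (0|1)*01(0|1)*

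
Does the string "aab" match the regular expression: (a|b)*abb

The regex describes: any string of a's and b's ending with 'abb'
No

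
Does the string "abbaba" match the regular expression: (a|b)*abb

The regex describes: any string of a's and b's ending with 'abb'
No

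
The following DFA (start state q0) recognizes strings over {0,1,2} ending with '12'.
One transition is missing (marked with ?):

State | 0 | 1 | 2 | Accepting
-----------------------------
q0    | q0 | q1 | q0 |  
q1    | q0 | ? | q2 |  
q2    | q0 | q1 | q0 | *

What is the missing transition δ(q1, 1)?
q1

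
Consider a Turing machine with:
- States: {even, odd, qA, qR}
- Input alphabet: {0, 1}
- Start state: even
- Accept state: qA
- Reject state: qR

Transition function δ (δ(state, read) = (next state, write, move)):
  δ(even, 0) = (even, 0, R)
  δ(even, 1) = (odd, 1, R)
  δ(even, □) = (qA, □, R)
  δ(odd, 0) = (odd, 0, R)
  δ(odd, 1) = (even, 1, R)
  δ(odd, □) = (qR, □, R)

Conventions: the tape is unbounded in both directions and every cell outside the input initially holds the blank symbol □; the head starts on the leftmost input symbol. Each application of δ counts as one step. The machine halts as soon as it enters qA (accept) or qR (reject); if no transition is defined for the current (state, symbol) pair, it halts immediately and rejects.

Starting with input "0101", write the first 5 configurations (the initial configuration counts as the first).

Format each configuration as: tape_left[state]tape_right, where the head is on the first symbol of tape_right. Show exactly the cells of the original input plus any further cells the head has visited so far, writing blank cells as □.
Step 0: [even]0101 (head at position 0)
Step 1: δ(even, 0) = (even, 0, R)  ⊢  0[even]101 (head at position 1)
Step 2: δ(even, 1) = (odd, 1, R)  ⊢  01[odd]01 (head at position 2)
Step 3: δ(odd, 0) = (odd, 0, R)  ⊢  010[odd]1 (head at position 3)
Step 4: δ(odd, 1) = (even, 1, R)  ⊢  0101[even]□ (head at position 4)

Final answer: [even]0101 ⊢ 0[even]101 ⊢ 01[odd]01 ⊢ 010[odd]1 ⊢ 0101[even]□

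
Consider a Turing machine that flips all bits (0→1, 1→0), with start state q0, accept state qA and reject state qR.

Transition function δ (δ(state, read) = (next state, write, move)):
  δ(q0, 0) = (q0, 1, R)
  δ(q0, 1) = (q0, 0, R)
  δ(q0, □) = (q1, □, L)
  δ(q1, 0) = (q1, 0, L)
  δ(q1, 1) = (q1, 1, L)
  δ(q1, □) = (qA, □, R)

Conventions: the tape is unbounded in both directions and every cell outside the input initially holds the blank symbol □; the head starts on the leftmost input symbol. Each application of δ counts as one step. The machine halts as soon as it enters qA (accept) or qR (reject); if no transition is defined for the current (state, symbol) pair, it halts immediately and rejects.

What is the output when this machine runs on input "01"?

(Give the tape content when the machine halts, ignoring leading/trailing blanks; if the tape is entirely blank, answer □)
Step 0: [q0]01 (head at position 0)
Step 1: δ(q0, 0) = (q0, 1, R)  ⊢  1[q0]1 (head at position 1)
Step 2: δ(q0, 1) = (q0, 0, R)  ⊢  10[q0]□ (head at position 2)
Step 3: δ(q0, □) = (q1, □, L)  ⊢  1[q1]0□ (head at position 1)
Step 4: δ(q1, 0) = (q1, 0, L)  ⊢  [q1]10□ (head at position 0)
Step 5: δ(q1, 1) = (q1, 1, L)  ⊢  [q1]□10□ (head at position -1)
Step 6: δ(q1, □) = (qA, □, R)  ⊢  □[qA]10□ (head at position 0)
The machine is in qA, so it halts and accepts.
Tape content when halted (ignoring surrounding blanks): 10

Final answer: Output: 10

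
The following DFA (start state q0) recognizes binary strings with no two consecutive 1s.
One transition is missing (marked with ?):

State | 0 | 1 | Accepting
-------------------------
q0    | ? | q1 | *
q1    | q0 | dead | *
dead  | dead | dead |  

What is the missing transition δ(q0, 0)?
q0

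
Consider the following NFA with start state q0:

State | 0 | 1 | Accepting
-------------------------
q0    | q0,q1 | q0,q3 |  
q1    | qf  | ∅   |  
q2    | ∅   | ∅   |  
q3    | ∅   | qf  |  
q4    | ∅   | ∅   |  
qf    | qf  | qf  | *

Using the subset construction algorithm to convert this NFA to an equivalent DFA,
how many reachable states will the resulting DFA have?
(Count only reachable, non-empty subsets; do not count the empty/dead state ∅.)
Start subset: {q0}
{q0}: on 0 → {q0, q1}, on 1 → {q0, q3}
{q0, q1}: on 0 → {q0, q1, qf}, on 1 → {q0, q3}
{q0, q3}: on 0 → {q0, q1}, on 1 → {q0, q3, qf}
{q0, q1, qf}: on 0 → {q0, q1, qf}, on 1 → {q0, q3, qf}
{q0, q3, qf}: on 0 → {q0, q1, qf}, on 1 → {q0, q3, qf}
Reachable non-empty subsets: {q0}, {q0, q1}, {q0, q3}, {q0, q1, qf}, {q0, q3, qf} — 5 in total.

Final answer: 5 states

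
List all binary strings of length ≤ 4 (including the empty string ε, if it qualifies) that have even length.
Checking every binary string of length 0 to 4:
  Length 0: accepted: ε | rejected: (none)
  Length 1: accepted: (none) | rejected: 0, 1
  Length 2: accepted: 00, 01, 10, 11 | rejected: (none)
  Length 3: accepted: (none) | rejected: 000, 001, 010, 011, 100, 101, 110, 111
  Length 4: accepted: 0000, 0001, 0010, 0011, 0100, 0101, 0110, 0111, 1000, 1001, 1010, 1011, 1100, 1101, 1110, 1111 | rejected: (none)
Total: 21 string(s).

Final answer: ε, 00, 01, 10, 11, 0000, 0001, 0010, 0011, 0100, 0101, 0110, 0111, 1000, 1001, 1010, 1011, 1100, 1101, 1110, 1111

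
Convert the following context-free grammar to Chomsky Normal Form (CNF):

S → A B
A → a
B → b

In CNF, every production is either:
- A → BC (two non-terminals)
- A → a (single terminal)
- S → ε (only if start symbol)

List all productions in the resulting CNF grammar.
The grammar has no ε-productions or unit productions to eliminate.
S → A B is already in CNF (two non-terminals) – keep it.
A → a is already in CNF (single terminal) – keep it.
B → b is already in CNF (single terminal) – keep it.
Resulting CNF grammar (3 productions): A → a; B → b; S → A B

Final answer: A → a; B → b; S → A B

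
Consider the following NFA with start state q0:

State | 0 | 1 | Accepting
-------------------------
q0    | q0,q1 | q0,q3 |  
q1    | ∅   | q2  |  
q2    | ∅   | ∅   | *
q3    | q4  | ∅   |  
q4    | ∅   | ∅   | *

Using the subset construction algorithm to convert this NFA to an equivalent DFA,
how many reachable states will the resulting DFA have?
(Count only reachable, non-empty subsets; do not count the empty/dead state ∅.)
Start subset: {q0}
{q0}: on 0 → {q0, q1}, on 1 → {q0, q3}
{q0, q1}: on 0 → {q0, q1}, on 1 → {q0, q2, q3}
{q0, q3}: on 0 → {q0, q1, q4}, on 1 → {q0, q3}
{q0, q2, q3}: on 0 → {q0, q1, q4}, on 1 → {q0, q3}
{q0, q1, q4}: on 0 → {q0, q1}, on 1 → {q0, q2, q3}
Reachable non-empty subsets: {q0}, {q0, q1}, {q0, q3}, {q0, q2, q3}, {q0, q1, q4} — 5 in total.

Final answer: 5 states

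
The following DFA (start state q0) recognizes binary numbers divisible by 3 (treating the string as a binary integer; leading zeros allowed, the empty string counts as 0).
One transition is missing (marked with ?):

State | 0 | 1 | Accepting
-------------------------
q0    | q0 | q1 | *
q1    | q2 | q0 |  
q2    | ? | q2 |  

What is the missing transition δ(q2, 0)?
q1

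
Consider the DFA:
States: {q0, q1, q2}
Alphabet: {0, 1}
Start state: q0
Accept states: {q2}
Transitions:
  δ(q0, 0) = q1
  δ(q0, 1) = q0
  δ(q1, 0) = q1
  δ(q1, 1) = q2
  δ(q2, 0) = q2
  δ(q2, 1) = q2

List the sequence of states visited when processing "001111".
Starting at q0
Read '0': q0 -> q1
Read '0': q1 -> q1
Read '1': q1 -> q2
Read '1': q2 -> q2
Read '1': q2 -> q2
Read '1': q2 -> q2

Final answer: q0 -> q1 -> q1 -> q2 -> q2 -> q2 -> q2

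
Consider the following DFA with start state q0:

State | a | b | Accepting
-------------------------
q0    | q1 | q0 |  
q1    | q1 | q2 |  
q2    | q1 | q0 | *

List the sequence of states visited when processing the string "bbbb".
q0 → q0 → q0 → q0 → q0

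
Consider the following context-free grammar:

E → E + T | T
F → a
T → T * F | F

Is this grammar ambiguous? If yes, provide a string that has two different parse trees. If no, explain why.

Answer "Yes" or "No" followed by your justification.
This is the standard stratified expression grammar: '+' is introduced only by the left-recursive rule E → E + T and '*' only by the left-recursive rule T → T * F, with F → a. For any string, the last '+' must be the one produced at the root E (everything after it is a T containing no '+'), and likewise within each T the last '*' is produced at its root. This fixes the parse tree uniquely (left-associative, '*' binding tighter than '+'), so every string has exactly one parse tree.

Final answer: No - the grammar is unambiguous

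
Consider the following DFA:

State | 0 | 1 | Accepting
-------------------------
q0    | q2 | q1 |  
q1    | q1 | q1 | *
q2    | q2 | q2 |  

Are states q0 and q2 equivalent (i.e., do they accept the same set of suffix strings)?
Try the suffix "1".
From q0: q0 → q1 — accepting.
From q2: q2 → q2 — not accepting.
The two states disagree on this suffix, so they are not equivalent.

Final answer: No. Distinguishing string: "1" - accepted from q0 but not from q2.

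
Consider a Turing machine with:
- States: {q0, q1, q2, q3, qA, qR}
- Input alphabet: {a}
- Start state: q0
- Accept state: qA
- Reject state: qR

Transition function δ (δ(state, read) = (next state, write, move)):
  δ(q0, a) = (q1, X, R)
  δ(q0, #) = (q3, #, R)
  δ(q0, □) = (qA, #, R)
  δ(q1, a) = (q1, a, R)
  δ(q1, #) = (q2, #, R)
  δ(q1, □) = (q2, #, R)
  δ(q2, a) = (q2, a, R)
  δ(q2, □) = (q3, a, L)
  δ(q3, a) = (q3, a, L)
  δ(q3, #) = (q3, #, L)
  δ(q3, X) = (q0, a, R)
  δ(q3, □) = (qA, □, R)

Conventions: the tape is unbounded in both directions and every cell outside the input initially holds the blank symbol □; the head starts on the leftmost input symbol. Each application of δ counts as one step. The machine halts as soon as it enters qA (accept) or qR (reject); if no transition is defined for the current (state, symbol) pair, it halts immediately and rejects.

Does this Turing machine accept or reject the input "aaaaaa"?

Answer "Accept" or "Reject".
Trace (configuration after each step, as tape_left[state]tape_right with head position):
Step 0: [q0]aaaaaa (head at position 0)
Step 1: X[q1]aaaaa (head 1)
Step 2: Xa[q1]aaaa (head 2)
Step 3: Xaa[q1]aaa (head 3)
Step 4: Xaaa[q1]aa (head 4)
Step 5: Xaaaa[q1]a (head 5)
Step 6: Xaaaaa[q1]□ (head 6)
Step 7: Xaaaaa#[q2]□ (head 7)
Step 8: Xaaaaa[q3]#a (head 6)
Step 9: Xaaaa[q3]a#a (head 5)
Step 10: Xaaa[q3]aa#a (head 4)
Step 11: Xaa[q3]aaa#a (head 3)
Step 12: Xa[q3]aaaa#a (head 2)
Step 13: X[q3]aaaaa#a (head 1)
Step 14: [q3]Xaaaaa#a (head 0)
Step 15: a[q0]aaaaa#a (head 1)
Step 16: aX[q1]aaaa#a (head 2)
Step 17: aXa[q1]aaa#a (head 3)
Step 18: aXaa[q1]aa#a (head 4)
Step 19: aXaaa[q1]a#a (head 5)
Step 20: aXaaaa[q1]#a (head 6)
Step 21: aXaaaa#[q2]a (head 7)
Step 22: aXaaaa#a[q2]□ (head 8)
Step 23: aXaaaa#[q3]aa (head 7)
Step 24: aXaaaa[q3]#aa (head 6)
Step 25: aXaaa[q3]a#aa (head 5)
Step 26: aXaa[q3]aa#aa (head 4)
Step 27: aXa[q3]aaa#aa (head 3)
Step 28: aX[q3]aaaa#aa (head 2)
Step 29: a[q3]Xaaaa#aa (head 1)
Step 30: aa[q0]aaaa#aa (head 2)
Step 31: aaX[q1]aaa#aa (head 3)
Step 32: aaXa[q1]aa#aa (head 4)
Step 33: aaXaa[q1]a#aa (head 5)
Step 34: aaXaaa[q1]#aa (head 6)
Step 35: aaXaaa#[q2]aa (head 7)
Step 36: aaXaaa#a[q2]a (head 8)
Step 37: aaXaaa#aa[q2]□ (head 9)
Step 38: aaXaaa#a[q3]aa (head 8)
Step 39: aaXaaa#[q3]aaa (head 7)
Step 40: aaXaaa[q3]#aaa (head 6)
Step 41: aaXaa[q3]a#aaa (head 5)
Step 42: aaXa[q3]aa#aaa (head 4)
Step 43: aaX[q3]aaa#aaa (head 3)
Step 44: aa[q3]Xaaa#aaa (head 2)
Step 45: aaa[q0]aaa#aaa (head 3)
Step 46: aaaX[q1]aa#aaa (head 4)
Step 47: aaaXa[q1]a#aaa (head 5)
Step 48: aaaXaa[q1]#aaa (head 6)
Step 49: aaaXaa#[q2]aaa (head 7)
Step 50: aaaXaa#a[q2]aa (head 8)
Step 51: aaaXaa#aa[q2]a (head 9)
Step 52: aaaXaa#aaa[q2]□ (head 10)
Step 53: aaaXaa#aa[q3]aa (head 9)
Step 54: aaaXaa#a[q3]aaa (head 8)
Step 55: aaaXaa#[q3]aaaa (head 7)
Step 56: aaaXaa[q3]#aaaa (head 6)
Step 57: aaaXa[q3]a#aaaa (head 5)
Step 58: aaaX[q3]aa#aaaa (head 4)
Step 59: aaa[q3]Xaa#aaaa (head 3)
Step 60: aaaa[q0]aa#aaaa (head 4)
Step 61: aaaaX[q1]a#aaaa (head 5)
Step 62: aaaaXa[q1]#aaaa (head 6)
Step 63: aaaaXa#[q2]aaaa (head 7)
Step 64: aaaaXa#a[q2]aaa (head 8)
Step 65: aaaaXa#aa[q2]aa (head 9)
Step 66: aaaaXa#aaa[q2]a (head 10)
Step 67: aaaaXa#aaaa[q2]□ (head 11)
Step 68: aaaaXa#aaa[q3]aa (head 10)
Step 69: aaaaXa#aa[q3]aaa (head 9)
Step 70: aaaaXa#a[q3]aaaa (head 8)
Step 71: aaaaXa#[q3]aaaaa (head 7)
Step 72: aaaaXa[q3]#aaaaa (head 6)
Step 73: aaaaX[q3]a#aaaaa (head 5)
Step 74: aaaa[q3]Xa#aaaaa (head 4)
Step 75: aaaaa[q0]a#aaaaa (head 5)
Step 76: aaaaaX[q1]#aaaaa (head 6)
Step 77: aaaaaX#[q2]aaaaa (head 7)
Step 78: aaaaaX#a[q2]aaaa (head 8)
Step 79: aaaaaX#aa[q2]aaa (head 9)
Step 80: aaaaaX#aaa[q2]aa (head 10)
Step 81: aaaaaX#aaaa[q2]a (head 11)
Step 82: aaaaaX#aaaaa[q2]□ (head 12)
Step 83: aaaaaX#aaaa[q3]aa (head 11)
Step 84: aaaaaX#aaa[q3]aaa (head 10)
Step 85: aaaaaX#aa[q3]aaaa (head 9)
Step 86: aaaaaX#a[q3]aaaaa (head 8)
Step 87: aaaaaX#[q3]aaaaaa (head 7)
Step 88: aaaaaX[q3]#aaaaaa (head 6)
Step 89: aaaaa[q3]X#aaaaaa (head 5)
Step 90: aaaaaa[q0]#aaaaaa (head 6)
Step 91: aaaaaa#[q3]aaaaaa (head 7)
Step 92: aaaaaa[q3]#aaaaaa (head 6)
Step 93: aaaaa[q3]a#aaaaaa (head 5)
Step 94: aaaa[q3]aa#aaaaaa (head 4)
Step 95: aaa[q3]aaa#aaaaaa (head 3)
Step 96: aa[q3]aaaa#aaaaaa (head 2)
Step 97: a[q3]aaaaa#aaaaaa (head 1)
Step 98: [q3]aaaaaa#aaaaaa (head 0)
Step 99: [q3]□aaaaaa#aaaaaa (head -1)
Step 100: □[qA]aaaaaa#aaaaaa (head 0)
The machine is in qA, so it halts and accepts.

Final answer: Accept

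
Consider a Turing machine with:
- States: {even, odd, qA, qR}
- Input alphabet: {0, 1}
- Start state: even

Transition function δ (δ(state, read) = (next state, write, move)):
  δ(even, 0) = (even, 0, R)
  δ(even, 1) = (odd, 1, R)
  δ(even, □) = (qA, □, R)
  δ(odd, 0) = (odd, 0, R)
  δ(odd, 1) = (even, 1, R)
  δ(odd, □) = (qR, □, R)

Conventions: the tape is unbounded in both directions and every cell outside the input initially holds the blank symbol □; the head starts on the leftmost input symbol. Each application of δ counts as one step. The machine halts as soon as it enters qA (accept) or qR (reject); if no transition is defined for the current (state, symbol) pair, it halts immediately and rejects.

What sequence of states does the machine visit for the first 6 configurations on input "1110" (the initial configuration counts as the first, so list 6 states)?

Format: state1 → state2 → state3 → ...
Step 0: [even]1110 (head at position 0)
Step 1: δ(even, 1) = (odd, 1, R)  ⊢  1[odd]110 (head at position 1)
Step 2: δ(odd, 1) = (even, 1, R)  ⊢  11[even]10 (head at position 2)
Step 3: δ(even, 1) = (odd, 1, R)  ⊢  111[odd]0 (head at position 3)
Step 4: δ(odd, 0) = (odd, 0, R)  ⊢  1110[odd]□ (head at position 4)
Step 5: δ(odd, □) = (qR, □, R)  ⊢  1110□[qR]□ (head at position 5)
Reading off the states of these 6 configurations: even → odd → even → odd → odd → qR

Final answer: even → odd → even → odd → odd → qR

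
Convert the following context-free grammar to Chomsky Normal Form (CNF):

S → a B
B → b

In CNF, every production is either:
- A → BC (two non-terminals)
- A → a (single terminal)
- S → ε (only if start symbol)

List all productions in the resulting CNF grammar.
The grammar has no ε-productions or unit productions to eliminate.
S → a B has terminal a in a right-hand side of length ≥ 2: introduce T_a → a and use T_a in place of a.
B → b is already in CNF (single terminal) – keep it.
S → a B becomes S → T_a B.
Resulting CNF grammar (3 productions): T_a → a; B → b; S → T_a B

Final answer: T_a → a; B → b; S → T_a B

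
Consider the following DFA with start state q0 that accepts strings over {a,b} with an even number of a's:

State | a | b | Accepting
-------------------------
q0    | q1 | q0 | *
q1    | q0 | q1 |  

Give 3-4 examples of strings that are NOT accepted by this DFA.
Any strings that end in a non-accepting state work; for example:
"a": q0 → q1; q1 is not accepting → rejected
"ab": q0 → q1 → q1; q1 is not accepting → rejected
"abb": q0 → q1 → q1 → q1; q1 is not accepting → rejected
"babb": q0 → q0 → q1 → q1 → q1; q1 is not accepting → rejected

Final answer: "a", "ab", "abb", "babb"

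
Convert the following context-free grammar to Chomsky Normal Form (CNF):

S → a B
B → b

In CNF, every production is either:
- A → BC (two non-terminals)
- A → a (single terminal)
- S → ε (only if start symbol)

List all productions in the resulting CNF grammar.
The grammar has no ε-productions or unit productions to eliminate.
S → a B has terminal a in a right-hand side of length ≥ 2: introduce T_a → a and use T_a in place of a.
B → b is already in CNF (single terminal) – keep it.
S → a B becomes S → T_a B.
Resulting CNF grammar (3 productions): T_a → a; B → b; S → T_a B

Final answer: T_a → a; B → b; S → T_a B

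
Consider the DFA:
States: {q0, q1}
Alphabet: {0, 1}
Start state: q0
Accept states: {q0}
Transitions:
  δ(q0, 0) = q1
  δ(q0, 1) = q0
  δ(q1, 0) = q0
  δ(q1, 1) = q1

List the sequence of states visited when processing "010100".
Starting at q0
Read '0': q0 -> q1
Read '1': q1 -> q1
Read '0': q1 -> q0
Read '1': q0 -> q0
Read '0': q0 -> q1
Read '0': q1 -> q0

Final answer: q0 -> q1 -> q1 -> q0 -> q0 -> q1 -> q0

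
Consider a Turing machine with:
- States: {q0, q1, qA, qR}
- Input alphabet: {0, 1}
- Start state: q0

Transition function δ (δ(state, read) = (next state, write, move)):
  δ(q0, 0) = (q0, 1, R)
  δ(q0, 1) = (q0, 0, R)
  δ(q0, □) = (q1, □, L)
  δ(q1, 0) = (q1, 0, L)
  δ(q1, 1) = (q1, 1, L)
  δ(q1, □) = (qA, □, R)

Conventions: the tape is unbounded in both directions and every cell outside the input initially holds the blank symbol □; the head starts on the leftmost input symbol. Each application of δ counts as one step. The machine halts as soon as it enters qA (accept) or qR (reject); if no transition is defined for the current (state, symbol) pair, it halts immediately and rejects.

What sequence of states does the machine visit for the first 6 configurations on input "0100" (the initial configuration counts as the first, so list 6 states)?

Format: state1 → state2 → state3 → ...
Step 0: [q0]0100 (head at position 0)
Step 1: δ(q0, 0) = (q0, 1, R)  ⊢  1[q0]100 (head at position 1)
Step 2: δ(q0, 1) = (q0, 0, R)  ⊢  10[q0]00 (head at position 2)
Step 3: δ(q0, 0) = (q0, 1, R)  ⊢  101[q0]0 (head at position 3)
Step 4: δ(q0, 0) = (q0, 1, R)  ⊢  1011[q0]□ (head at position 4)
Step 5: δ(q0, □) = (q1, □, L)  ⊢  101[q1]1□ (head at position 3)
Reading off the states of these 6 configurations: q0 → q0 → q0 → q0 → q0 → q1

Final answer: q0 → q0 → q0 → q0 → q0 → q1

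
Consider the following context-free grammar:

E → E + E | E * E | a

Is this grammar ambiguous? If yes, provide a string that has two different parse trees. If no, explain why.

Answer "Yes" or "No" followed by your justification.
Two different leftmost derivations of a + a * a:
  (1) E ⇒ E + E ⇒ a + E ⇒ a + E * E ⇒ a + a * E ⇒ a + a * a   (tree groups a + (a * a))
  (2) E ⇒ E * E ⇒ E + E * E ⇒ a + E * E ⇒ a + a * E ⇒ a + a * a   (tree groups (a + a) * a)
Two distinct leftmost derivations = two distinct parse trees, so the grammar is ambiguous.

Final answer: Yes - the string 'a + a * a' has two distinct leftmost derivations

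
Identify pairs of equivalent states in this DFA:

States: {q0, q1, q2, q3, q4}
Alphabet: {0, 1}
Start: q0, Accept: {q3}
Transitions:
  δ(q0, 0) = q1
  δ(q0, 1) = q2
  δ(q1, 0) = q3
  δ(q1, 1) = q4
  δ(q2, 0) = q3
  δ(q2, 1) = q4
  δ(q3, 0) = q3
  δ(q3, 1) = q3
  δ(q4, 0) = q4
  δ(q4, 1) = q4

Using the table-filling algorithm:
Round 0 – mark pairs where exactly one state is accepting: (q0,q3), (q1,q3), (q2,q3), (q3,q4)
Round 1 – newly marked: (q0,q1) [on 0: q1 vs q3, already marked]; (q0,q2) [on 0: q1 vs q3, already marked]; (q1,q4) [on 0: q3 vs q4, already marked]; (q2,q4) [on 0: q3 vs q4, already marked]
Round 2 – newly marked: (q0,q4) [on 0: q1 vs q4, already marked]
No further pairs can be marked.
(q1, q2) unmarked: δ(q1,0)=q3, δ(q2,0)=q3; δ(q1,1)=q4, δ(q2,1)=q4 → equivalent
Equivalent pairs: (q1, q2)

Final answer: Equivalent pairs: (q1, q2)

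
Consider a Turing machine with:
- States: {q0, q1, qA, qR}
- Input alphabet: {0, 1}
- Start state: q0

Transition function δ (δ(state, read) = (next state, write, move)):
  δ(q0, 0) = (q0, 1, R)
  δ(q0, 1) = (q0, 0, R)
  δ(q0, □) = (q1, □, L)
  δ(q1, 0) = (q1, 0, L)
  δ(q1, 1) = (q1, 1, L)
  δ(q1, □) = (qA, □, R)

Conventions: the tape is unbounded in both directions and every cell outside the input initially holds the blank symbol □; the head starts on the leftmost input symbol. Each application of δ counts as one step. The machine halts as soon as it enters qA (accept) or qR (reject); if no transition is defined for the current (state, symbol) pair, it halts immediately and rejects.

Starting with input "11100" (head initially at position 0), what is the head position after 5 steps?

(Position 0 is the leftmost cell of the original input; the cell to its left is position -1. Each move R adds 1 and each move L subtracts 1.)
Step 0: [q0]11100 (head at position 0)
Step 1: δ(q0, 1) = (q0, 0, R)  ⊢  0[q0]1100 (head at position 1)
Step 2: δ(q0, 1) = (q0, 0, R)  ⊢  00[q0]100 (head at position 2)
Step 3: δ(q0, 1) = (q0, 0, R)  ⊢  000[q0]00 (head at position 3)
Step 4: δ(q0, 0) = (q0, 1, R)  ⊢  0001[q0]0 (head at position 4)
Step 5: δ(q0, 0) = (q0, 1, R)  ⊢  00011[q0]□ (head at position 5)
Head position after 5 steps: 5

Final answer: Position 5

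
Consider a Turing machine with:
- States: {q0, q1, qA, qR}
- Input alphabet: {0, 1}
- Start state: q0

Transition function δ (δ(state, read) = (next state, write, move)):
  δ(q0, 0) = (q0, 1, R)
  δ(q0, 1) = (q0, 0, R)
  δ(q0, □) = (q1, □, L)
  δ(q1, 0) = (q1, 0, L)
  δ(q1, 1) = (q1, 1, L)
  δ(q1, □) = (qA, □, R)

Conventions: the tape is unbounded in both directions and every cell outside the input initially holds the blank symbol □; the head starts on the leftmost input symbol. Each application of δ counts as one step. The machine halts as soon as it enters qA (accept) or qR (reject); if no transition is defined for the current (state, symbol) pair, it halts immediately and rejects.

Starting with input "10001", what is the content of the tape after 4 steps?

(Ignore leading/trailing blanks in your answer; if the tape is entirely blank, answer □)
Step 0: [q0]10001 (head at position 0)
Step 1: δ(q0, 1) = (q0, 0, R)  ⊢  0[q0]0001 (head at position 1)
Step 2: δ(q0, 0) = (q0, 1, R)  ⊢  01[q0]001 (head at position 2)
Step 3: δ(q0, 0) = (q0, 1, R)  ⊢  011[q0]01 (head at position 3)
Step 4: δ(q0, 0) = (q0, 1, R)  ⊢  0111[q0]1 (head at position 4)
Tape after 4 steps (ignoring surrounding blanks): 01111

Final answer: Tape: 01111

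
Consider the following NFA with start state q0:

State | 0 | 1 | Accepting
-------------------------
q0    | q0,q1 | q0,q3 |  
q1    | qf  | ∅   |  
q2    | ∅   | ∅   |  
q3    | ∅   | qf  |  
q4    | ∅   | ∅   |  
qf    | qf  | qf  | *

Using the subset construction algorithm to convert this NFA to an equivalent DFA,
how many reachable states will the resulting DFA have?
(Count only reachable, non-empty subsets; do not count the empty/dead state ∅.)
Start subset: {q0}
{q0}: on 0 → {q0, q1}, on 1 → {q0, q3}
{q0, q1}: on 0 → {q0, q1, qf}, on 1 → {q0, q3}
{q0, q3}: on 0 → {q0, q1}, on 1 → {q0, q3, qf}
{q0, q1, qf}: on 0 → {q0, q1, qf}, on 1 → {q0, q3, qf}
{q0, q3, qf}: on 0 → {q0, q1, qf}, on 1 → {q0, q3, qf}
Reachable non-empty subsets: {q0}, {q0, q1}, {q0, q3}, {q0, q1, qf}, {q0, q3, qf} — 5 in total.

Final answer: 5 states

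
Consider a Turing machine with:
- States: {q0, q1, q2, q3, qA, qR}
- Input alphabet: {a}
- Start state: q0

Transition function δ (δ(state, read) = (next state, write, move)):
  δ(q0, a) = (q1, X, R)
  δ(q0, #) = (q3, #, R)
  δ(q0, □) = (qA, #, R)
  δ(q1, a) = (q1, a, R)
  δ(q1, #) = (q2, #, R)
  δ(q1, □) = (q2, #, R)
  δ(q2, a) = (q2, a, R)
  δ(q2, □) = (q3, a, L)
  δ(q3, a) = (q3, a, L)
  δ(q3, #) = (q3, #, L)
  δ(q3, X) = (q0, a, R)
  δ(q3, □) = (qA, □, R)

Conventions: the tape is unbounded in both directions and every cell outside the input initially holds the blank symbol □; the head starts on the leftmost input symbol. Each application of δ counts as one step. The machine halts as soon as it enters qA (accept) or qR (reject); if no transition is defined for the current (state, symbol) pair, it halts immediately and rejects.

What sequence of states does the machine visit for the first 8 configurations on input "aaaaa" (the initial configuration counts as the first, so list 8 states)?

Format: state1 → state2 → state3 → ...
Step 0: [q0]aaaaa (head at position 0)
Step 1: δ(q0, a) = (q1, X, R)  ⊢  X[q1]aaaa (head at position 1)
Step 2: δ(q1, a) = (q1, a, R)  ⊢  Xa[q1]aaa (head at position 2)
Step 3: δ(q1, a) = (q1, a, R)  ⊢  Xaa[q1]aa (head at position 3)
Step 4: δ(q1, a) = (q1, a, R)  ⊢  Xaaa[q1]a (head at position 4)
Step 5: δ(q1, a) = (q1, a, R)  ⊢  Xaaaa[q1]□ (head at position 5)
Step 6: δ(q1, □) = (q2, #, R)  ⊢  Xaaaa#[q2]□ (head at position 6)
Step 7: δ(q2, □) = (q3, a, L)  ⊢  Xaaaa[q3]#a (head at position 5)
Reading off the states of these 8 configurations: q0 → q1 → q1 → q1 → q1 → q1 → q2 → q3

Final answer: q0 → q1 → q1 → q1 → q1 → q1 → q2 → q3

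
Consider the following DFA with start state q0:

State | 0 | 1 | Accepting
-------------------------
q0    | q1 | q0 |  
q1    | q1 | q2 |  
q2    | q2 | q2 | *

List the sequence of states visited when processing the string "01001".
q0 → q1 → q2 → q2 → q2 → q2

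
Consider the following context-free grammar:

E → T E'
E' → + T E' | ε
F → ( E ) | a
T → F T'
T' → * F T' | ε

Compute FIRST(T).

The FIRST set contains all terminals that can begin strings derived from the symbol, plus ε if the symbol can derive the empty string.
FIRST(F): F → ( E ) contributes '(' and F → a contributes 'a', so FIRST(F) = {(, a}. F is not nullable.
FIRST(T): T → F T' begins with F, and F is not nullable, so FIRST(T) = FIRST(F) = {(, a}.

Final answer: {(, a}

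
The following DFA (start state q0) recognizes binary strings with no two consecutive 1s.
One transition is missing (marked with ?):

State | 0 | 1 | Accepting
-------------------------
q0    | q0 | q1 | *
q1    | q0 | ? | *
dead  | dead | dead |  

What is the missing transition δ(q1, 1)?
dead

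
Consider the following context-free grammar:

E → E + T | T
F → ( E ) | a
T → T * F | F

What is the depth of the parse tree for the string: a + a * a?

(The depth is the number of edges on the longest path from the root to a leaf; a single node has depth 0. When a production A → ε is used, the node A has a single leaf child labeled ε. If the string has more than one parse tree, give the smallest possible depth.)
The grammar is unambiguous; the parse tree of a + a * a is:
E → E + T at the root (depth 0).
  Left E (depth 1) → T (2) → F (3) → a (4).
  Right T (depth 1) → T * F; that T (2) → F (3) → a (4); F (2) → a (3).
The longest root-to-leaf paths have 4 edges.
Depth = 4.

Final answer: 4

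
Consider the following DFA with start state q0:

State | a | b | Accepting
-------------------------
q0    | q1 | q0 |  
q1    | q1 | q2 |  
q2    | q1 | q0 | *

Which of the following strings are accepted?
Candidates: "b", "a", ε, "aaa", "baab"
"b": q0 → q0; q0 is not accepting → rejected
"a": q0 → q1; q1 is not accepting → rejected
ε: q0; q0 is not accepting → rejected
"aaa": q0 → q1 → q1 → q1; q1 is not accepting → rejected
"baab": q0 → q0 → q1 → q1 → q2; q2 is accepting → accepted

Final answer: "baab"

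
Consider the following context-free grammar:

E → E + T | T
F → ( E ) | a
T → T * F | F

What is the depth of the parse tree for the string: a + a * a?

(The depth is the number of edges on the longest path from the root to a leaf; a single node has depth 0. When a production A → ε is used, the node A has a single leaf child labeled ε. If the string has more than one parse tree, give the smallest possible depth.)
The grammar is unambiguous; the parse tree of a + a * a is:
E → E + T at the root (depth 0).
  Left E (depth 1) → T (2) → F (3) → a (4).
  Right T (depth 1) → T * F; that T (2) → F (3) → a (4); F (2) → a (3).
The longest root-to-leaf paths have 4 edges.
Depth = 4.

Final answer: 4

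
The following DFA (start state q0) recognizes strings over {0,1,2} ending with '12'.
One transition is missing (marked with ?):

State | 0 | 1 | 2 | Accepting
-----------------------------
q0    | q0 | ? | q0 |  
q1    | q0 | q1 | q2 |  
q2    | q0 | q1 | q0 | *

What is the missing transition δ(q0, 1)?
q1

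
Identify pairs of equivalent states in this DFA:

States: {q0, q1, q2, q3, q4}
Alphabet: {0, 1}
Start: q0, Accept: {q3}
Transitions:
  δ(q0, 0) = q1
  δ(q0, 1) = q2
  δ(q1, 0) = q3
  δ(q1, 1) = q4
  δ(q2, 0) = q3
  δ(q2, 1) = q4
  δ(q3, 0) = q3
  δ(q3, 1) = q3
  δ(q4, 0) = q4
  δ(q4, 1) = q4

Using the table-filling algorithm:
Round 0 – mark pairs where exactly one state is accepting: (q0,q3), (q1,q3), (q2,q3), (q3,q4)
Round 1 – newly marked: (q0,q1) [on 0: q1 vs q3, already marked]; (q0,q2) [on 0: q1 vs q3, already marked]; (q1,q4) [on 0: q3 vs q4, already marked]; (q2,q4) [on 0: q3 vs q4, already marked]
Round 2 – newly marked: (q0,q4) [on 0: q1 vs q4, already marked]
No further pairs can be marked.
(q1, q2) unmarked: δ(q1,0)=q3, δ(q2,0)=q3; δ(q1,1)=q4, δ(q2,1)=q4 → equivalent
Equivalent pairs: (q1, q2)

Final answer: Equivalent pairs: (q1, q2)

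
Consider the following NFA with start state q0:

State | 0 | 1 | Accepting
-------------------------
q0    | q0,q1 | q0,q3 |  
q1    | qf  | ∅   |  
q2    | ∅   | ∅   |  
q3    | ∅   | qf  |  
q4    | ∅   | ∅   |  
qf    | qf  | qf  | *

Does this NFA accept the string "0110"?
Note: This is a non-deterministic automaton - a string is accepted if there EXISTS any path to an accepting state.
Track the set of states the NFA could be in: start {q0}
Read '0': {q0} → {q0, q1}
Read '1': {q0, q1} → {q0, q3}
Read '1': {q0, q3} → {q0, q3, qf}
Read '0': {q0, q3, qf} → {q0, q1, qf}
Final set {q0, q1, qf} contains accepting state(s) {qf} → accepted.

Final answer: Yes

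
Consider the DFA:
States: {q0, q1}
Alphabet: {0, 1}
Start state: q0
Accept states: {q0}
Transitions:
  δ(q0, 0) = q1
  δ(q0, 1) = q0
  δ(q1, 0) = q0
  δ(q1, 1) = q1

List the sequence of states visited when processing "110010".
Starting at q0
Read '1': q0 -> q0
Read '1': q0 -> q0
Read '0': q0 -> q1
Read '0': q1 -> q0
Read '1': q0 -> q0
Read '0': q0 -> q1

Final answer: q0 -> q0 -> q0 -> q1 -> q0 -> q0 -> q1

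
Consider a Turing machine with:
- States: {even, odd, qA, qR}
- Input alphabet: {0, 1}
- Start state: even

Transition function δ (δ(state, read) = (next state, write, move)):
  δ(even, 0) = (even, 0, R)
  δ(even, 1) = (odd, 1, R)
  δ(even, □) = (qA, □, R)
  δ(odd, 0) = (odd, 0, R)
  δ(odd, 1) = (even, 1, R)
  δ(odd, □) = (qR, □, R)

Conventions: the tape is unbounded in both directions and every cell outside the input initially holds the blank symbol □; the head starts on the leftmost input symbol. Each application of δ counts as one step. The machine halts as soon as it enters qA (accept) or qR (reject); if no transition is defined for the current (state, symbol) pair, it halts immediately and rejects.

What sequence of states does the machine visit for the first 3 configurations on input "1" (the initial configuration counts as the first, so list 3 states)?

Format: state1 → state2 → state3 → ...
Step 0: [even]1 (head at position 0)
Step 1: δ(even, 1) = (odd, 1, R)  ⊢  1[odd]□ (head at position 1)
Step 2: δ(odd, □) = (qR, □, R)  ⊢  1□[qR]□ (head at position 2)
Reading off the states of these 3 configurations: even → odd → qR

Final answer: even → odd → qR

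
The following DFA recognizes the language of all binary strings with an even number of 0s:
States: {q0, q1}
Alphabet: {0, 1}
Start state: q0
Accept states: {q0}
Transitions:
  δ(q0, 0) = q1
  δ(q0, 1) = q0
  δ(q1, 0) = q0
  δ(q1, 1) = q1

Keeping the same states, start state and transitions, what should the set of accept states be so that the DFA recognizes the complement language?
The DFA is complete (every state has a transition on every symbol), so the complement
is recognized by the same DFA with accepting and non-accepting states swapped.
Original accept states: {q0}
Complement accept states = All states - Original accept states
= {q0, q1} - {q0}
= {q1}
Complement language: strings with an ODD number of 0s

Final answer: {q1}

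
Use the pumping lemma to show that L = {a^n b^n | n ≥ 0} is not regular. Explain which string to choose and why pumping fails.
Language: L = {a^n b^n | n ≥ 0} (equal numbers of a's followed by b's)
Step 1: Assume for contradiction that L is regular, with pumping length p.
Step 2: Choose s = a^p b^p. Then s ∈ L (it has p a's followed by p b's) and |s| ≥ p.
Step 3: Consider any decomposition s = xyz with |xy| ≤ p and |y| > 0. Since |xy| ≤ p and the first p symbols of s are all a's, y = a^k for some k with 1 ≤ k ≤ p.
Step 4: Pumping up (i = 2): xy²z = a^(p+k) b^p, which has more a's than b's, so xy²z ∉ L.
This contradicts the pumping lemma, so L is not regular.

Final answer: Choose s = a^p b^p. Since |xy| ≤ p, y = a^k with k ≥ 1. Then xy²z = a^(p+k) b^p ∉ L.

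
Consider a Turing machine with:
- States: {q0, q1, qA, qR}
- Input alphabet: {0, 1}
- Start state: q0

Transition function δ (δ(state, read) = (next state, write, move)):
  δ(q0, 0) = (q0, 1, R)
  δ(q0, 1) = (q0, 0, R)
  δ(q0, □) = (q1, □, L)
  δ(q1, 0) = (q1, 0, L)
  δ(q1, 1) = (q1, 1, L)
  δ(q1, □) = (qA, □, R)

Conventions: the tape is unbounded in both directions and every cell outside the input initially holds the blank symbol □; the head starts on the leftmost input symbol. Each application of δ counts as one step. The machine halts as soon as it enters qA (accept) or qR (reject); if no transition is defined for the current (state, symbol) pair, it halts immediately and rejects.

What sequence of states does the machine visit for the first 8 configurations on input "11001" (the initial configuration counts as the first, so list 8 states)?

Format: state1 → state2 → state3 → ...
Step 0: [q0]11001 (head at position 0)
Step 1: δ(q0, 1) = (q0, 0, R)  ⊢  0[q0]1001 (head at position 1)
Step 2: δ(q0, 1) = (q0, 0, R)  ⊢  00[q0]001 (head at position 2)
Step 3: δ(q0, 0) = (q0, 1, R)  ⊢  001[q0]01 (head at position 3)
Step 4: δ(q0, 0) = (q0, 1, R)  ⊢  0011[q0]1 (head at position 4)
Step 5: δ(q0, 1) = (q0, 0, R)  ⊢  00110[q0]□ (head at position 5)
Step 6: δ(q0, □) = (q1, □, L)  ⊢  0011[q1]0□ (head at position 4)
Step 7: δ(q1, 0) = (q1, 0, L)  ⊢  001[q1]10□ (head at position 3)
Reading off the states of these 8 configurations: q0 → q0 → q0 → q0 → q0 → q0 → q1 → q1

Final answer: q0 → q0 → q0 → q0 → q0 → q0 → q1 → q1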